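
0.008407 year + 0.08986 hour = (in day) 3.072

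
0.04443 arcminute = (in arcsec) 2.666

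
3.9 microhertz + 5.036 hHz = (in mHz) 5.036e+05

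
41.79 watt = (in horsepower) 0.05604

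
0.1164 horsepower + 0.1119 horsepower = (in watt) 170.2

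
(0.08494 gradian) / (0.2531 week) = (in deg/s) 4.994e-07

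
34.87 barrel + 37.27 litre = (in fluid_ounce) 1.887e+05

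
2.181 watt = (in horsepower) 0.002925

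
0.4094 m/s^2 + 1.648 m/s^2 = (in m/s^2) 2.057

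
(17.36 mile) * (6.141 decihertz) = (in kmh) 6.176e+04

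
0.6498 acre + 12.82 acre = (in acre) 13.47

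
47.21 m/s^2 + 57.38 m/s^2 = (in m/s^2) 104.6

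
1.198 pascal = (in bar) 1.198e-05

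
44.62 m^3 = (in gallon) 1.179e+04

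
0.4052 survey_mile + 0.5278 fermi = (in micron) 6.521e+08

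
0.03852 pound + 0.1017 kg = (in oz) 4.204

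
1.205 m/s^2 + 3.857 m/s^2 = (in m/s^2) 5.062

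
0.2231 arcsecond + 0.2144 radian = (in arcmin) 737.1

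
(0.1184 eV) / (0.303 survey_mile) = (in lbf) 8.745e-24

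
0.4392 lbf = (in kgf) 0.1992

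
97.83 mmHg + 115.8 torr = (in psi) 4.131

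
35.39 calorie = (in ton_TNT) 3.539e-08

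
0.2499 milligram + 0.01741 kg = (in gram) 17.41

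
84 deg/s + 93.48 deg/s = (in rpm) 29.58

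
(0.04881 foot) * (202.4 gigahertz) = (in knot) 5.853e+09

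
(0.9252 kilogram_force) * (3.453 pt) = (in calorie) 0.002642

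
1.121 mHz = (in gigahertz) 1.121e-12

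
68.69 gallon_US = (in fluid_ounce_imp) 9151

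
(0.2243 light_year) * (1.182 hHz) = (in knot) 4.876e+17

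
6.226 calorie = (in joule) 26.05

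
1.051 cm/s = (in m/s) 0.01051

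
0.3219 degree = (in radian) 0.005618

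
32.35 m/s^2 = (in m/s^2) 32.35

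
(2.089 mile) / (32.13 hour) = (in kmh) 0.1046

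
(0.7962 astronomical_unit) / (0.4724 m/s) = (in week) 4.169e+05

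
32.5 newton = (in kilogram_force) 3.314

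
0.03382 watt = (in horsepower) 4.535e-05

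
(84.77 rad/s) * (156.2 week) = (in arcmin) 2.753e+13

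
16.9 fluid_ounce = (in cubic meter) 0.0004998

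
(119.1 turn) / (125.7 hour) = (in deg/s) 0.09475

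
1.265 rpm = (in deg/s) 7.59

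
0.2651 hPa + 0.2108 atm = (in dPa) 2.139e+05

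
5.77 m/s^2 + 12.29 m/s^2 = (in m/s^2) 18.06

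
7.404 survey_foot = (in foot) 7.404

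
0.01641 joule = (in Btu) 1.555e-05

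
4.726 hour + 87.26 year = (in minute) 4.586e+07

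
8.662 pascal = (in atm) 8.549e-05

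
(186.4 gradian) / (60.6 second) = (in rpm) 0.4614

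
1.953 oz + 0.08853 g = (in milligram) 5.546e+04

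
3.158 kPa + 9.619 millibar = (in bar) 0.0412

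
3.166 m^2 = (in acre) 0.0007823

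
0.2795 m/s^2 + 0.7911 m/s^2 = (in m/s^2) 1.071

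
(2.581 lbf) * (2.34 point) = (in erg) 9.477e+04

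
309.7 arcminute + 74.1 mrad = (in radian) 0.1642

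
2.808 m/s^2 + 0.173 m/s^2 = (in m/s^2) 2.981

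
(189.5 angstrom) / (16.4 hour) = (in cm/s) 3.21e-11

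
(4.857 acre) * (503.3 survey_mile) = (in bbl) 1.001e+11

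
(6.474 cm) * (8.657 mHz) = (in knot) 0.001089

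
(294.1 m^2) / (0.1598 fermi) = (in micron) 1.84e+24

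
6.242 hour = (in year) 0.0007126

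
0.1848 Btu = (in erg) 1.95e+09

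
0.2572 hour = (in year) 2.936e-05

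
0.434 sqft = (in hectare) 4.032e-06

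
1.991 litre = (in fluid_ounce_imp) 70.07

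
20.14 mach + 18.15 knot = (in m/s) 6867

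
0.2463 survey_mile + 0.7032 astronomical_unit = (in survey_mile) 6.537e+07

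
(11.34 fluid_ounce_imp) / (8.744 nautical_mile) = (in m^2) 1.99e-08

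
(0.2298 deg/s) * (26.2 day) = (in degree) 5.202e+05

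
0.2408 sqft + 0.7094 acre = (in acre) 0.7094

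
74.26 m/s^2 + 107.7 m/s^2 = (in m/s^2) 182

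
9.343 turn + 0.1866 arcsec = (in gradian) 3737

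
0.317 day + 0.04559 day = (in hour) 8.702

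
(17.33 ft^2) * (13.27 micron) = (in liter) 0.02136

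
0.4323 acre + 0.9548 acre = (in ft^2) 6.042e+04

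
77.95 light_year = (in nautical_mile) 3.982e+14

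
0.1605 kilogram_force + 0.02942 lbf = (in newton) 1.705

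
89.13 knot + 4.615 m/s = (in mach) 0.1482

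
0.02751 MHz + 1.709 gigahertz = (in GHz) 1.709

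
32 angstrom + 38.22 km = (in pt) 1.083e+08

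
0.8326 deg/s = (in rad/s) 0.01453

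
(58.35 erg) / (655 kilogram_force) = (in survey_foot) 2.98e-09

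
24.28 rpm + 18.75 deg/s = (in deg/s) 164.4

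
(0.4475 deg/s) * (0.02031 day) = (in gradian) 872.5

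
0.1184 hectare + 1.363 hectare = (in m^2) 1.481e+04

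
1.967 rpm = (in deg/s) 11.8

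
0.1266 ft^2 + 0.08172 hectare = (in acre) 0.2019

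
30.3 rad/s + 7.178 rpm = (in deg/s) 1779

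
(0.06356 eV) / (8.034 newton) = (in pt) 3.593e-18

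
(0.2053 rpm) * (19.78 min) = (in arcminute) 8.771e+04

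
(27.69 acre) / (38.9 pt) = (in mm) 8.166e+09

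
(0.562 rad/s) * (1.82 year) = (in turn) 5.134e+06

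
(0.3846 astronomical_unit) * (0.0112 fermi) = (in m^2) 6.444e-07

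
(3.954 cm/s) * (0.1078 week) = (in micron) 2.578e+09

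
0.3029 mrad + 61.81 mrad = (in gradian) 3.954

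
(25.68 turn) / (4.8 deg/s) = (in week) 0.003185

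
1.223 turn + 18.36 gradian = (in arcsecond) 1.644e+06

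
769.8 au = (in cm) 1.152e+16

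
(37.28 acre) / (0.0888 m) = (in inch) 6.689e+07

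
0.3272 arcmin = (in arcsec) 19.63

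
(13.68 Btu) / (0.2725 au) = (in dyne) 0.03541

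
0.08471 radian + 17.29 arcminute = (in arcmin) 308.5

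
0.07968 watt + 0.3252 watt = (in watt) 0.4049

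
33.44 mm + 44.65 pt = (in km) 4.919e-05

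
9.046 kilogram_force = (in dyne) 8.871e+06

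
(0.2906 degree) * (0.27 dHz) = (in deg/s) 0.007846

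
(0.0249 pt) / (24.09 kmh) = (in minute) 2.188e-08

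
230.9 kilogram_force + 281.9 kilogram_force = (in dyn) 5.029e+08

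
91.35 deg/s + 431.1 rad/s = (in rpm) 4132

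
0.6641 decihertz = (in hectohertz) 0.0006641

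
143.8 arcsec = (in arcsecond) 143.8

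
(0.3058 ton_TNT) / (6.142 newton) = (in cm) 2.083e+10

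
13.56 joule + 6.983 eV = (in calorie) 3.241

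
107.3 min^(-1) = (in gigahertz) 1.788e-09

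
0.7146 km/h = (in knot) 0.3859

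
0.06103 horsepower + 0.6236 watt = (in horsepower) 0.06187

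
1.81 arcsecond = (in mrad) 0.008775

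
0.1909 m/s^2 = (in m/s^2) 0.1909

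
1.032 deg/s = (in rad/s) 0.01801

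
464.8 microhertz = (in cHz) 0.04648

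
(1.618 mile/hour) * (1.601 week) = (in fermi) 7.004e+20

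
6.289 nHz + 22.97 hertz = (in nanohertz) 2.297e+10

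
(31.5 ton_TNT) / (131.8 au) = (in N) 0.006684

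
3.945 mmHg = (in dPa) 5260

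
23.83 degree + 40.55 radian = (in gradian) 2608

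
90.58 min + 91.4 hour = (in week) 0.553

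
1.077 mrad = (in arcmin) 3.702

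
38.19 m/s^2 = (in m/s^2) 38.19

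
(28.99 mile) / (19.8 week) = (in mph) 0.008715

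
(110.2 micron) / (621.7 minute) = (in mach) 8.676e-12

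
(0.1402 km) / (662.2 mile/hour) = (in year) 1.502e-08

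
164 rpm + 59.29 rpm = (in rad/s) 23.38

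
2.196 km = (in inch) 8.646e+04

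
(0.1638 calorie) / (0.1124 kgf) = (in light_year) 6.572e-17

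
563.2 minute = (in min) 563.2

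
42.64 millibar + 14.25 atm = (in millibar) 1.448e+04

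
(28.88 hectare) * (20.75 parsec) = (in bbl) 1.163e+24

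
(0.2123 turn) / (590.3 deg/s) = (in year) 4.106e-09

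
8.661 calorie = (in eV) 2.262e+20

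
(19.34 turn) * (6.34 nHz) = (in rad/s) 7.704e-07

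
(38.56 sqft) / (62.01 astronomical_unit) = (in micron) 3.862e-07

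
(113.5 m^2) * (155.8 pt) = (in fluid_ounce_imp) 2.196e+05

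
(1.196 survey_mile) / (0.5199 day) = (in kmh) 0.1543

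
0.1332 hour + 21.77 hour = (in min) 1314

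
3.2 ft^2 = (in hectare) 2.973e-05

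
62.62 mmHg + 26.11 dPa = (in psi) 1.211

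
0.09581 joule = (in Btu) 9.081e-05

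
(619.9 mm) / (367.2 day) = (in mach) 5.738e-11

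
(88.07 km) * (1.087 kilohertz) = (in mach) 2.812e+05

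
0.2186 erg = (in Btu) 2.072e-11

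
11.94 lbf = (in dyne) 5.311e+06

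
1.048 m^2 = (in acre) 0.000259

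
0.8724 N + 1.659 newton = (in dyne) 2.531e+05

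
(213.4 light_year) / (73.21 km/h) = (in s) 9.928e+16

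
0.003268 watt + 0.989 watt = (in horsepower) 0.001331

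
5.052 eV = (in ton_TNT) 1.935e-28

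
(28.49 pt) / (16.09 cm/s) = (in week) 1.033e-07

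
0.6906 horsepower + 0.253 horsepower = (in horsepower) 0.9436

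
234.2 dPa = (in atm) 0.0002311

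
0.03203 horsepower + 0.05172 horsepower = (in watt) 62.45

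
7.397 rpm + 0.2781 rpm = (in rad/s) 0.8037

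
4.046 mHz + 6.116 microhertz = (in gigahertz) 4.052e-12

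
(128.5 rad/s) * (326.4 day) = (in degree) 2.076e+11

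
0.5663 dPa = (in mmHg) 0.0004248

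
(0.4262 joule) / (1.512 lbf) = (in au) 4.236e-13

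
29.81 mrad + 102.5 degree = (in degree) 104.2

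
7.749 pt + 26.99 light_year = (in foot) 8.377e+17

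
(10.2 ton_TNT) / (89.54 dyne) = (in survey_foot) 1.564e+14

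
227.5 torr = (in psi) 4.399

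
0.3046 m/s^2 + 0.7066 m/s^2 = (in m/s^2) 1.011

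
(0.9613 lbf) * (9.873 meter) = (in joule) 42.22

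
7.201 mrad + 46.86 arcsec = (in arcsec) 1532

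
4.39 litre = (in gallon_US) 1.16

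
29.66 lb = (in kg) 13.45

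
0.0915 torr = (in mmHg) 0.0915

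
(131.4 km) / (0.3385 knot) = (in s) 7.546e+05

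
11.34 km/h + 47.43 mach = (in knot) 3.14e+04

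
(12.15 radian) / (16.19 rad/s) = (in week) 1.241e-06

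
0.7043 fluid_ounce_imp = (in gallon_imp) 0.004402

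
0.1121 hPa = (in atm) 0.0001106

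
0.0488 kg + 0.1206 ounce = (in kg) 0.05222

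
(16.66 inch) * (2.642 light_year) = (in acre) 2.614e+12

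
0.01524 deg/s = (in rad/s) 0.000266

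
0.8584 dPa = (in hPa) 0.0008584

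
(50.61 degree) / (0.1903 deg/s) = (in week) 0.0004397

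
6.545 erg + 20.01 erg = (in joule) 2.655e-06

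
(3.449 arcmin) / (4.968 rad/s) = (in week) 3.339e-10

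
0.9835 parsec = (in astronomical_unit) 2.029e+05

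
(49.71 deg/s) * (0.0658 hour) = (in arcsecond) 4.239e+07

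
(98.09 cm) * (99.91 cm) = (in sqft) 10.55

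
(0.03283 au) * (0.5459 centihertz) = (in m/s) 2.681e+07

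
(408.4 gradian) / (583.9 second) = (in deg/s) 0.6295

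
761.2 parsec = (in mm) 2.349e+22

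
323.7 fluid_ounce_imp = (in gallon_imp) 2.023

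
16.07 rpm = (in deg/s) 96.42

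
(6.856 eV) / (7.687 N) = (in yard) 1.563e-19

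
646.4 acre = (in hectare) 261.6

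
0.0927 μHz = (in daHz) 9.27e-09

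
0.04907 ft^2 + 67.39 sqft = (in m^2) 6.265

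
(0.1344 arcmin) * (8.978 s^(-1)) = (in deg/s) 0.02011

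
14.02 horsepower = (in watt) 1.045e+04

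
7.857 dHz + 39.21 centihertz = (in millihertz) 1178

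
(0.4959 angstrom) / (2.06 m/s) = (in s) 2.407e-11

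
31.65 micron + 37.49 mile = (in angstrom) 6.033e+14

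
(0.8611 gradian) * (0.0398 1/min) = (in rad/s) 8.972e-06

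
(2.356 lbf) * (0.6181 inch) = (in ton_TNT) 3.932e-11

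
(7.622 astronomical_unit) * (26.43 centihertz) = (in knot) 5.858e+11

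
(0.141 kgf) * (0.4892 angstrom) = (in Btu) 6.411e-14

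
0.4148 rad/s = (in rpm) 3.961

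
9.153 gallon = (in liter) 34.65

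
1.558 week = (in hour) 261.7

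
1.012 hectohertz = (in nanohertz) 1.012e+11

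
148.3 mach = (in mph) 1.13e+05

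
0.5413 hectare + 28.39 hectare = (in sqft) 3.114e+06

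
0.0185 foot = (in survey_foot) 0.0185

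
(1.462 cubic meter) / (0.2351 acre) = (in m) 0.001537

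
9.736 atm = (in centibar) 986.5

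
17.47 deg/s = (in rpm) 2.912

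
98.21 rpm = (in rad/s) 10.28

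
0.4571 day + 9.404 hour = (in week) 0.1213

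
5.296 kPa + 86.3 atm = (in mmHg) 6.563e+04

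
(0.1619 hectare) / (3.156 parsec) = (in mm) 1.662e-11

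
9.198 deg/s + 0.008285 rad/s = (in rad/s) 0.1688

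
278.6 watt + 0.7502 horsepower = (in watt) 838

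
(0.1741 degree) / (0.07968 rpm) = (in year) 1.155e-08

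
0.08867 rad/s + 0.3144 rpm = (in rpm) 1.161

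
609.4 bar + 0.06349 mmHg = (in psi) 8839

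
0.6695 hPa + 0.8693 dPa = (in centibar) 0.06704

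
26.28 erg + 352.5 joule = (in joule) 352.5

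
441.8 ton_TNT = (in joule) 1.848e+12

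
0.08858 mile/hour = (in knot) 0.07697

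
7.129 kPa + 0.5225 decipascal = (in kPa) 7.129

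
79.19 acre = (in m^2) 3.205e+05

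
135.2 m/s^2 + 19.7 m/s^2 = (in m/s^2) 154.9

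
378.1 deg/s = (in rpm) 63.02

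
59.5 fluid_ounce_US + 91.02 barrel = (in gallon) 3823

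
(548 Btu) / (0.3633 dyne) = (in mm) 1.591e+14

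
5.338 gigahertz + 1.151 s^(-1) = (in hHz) 5.338e+07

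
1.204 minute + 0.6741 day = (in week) 0.09642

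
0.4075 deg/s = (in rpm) 0.06792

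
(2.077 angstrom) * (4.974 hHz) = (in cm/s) 1.033e-05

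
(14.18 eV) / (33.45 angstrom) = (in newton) 6.792e-10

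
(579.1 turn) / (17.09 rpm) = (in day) 0.02353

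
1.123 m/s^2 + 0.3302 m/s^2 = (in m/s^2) 1.453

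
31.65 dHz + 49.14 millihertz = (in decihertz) 32.14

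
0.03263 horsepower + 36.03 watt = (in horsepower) 0.08095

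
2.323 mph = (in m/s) 1.038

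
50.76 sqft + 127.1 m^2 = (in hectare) 0.01318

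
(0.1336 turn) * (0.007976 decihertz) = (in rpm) 0.006394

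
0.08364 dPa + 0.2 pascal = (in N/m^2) 0.2084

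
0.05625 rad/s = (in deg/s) 3.223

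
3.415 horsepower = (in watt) 2547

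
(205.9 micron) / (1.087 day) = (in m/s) 2.192e-09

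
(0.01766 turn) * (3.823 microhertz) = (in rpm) 4.051e-06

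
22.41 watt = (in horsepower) 0.03005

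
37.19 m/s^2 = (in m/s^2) 37.19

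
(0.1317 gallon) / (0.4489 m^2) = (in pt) 3.148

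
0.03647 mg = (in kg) 3.647e-08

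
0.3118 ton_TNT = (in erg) 1.305e+16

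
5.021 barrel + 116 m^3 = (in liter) 1.168e+05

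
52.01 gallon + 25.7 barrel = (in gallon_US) 1131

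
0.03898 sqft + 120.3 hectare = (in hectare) 120.3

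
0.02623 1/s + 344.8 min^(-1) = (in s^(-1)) 5.773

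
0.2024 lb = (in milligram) 9.181e+04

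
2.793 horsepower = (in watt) 2083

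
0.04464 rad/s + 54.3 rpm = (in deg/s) 328.4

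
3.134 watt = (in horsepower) 0.004203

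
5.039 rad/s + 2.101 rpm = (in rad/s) 5.259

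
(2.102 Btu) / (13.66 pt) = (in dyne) 4.602e+10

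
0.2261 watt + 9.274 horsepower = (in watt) 6916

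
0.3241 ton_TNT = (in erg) 1.356e+16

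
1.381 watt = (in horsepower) 0.001852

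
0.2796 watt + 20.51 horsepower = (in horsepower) 20.51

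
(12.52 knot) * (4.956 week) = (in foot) 6.334e+07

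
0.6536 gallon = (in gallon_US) 0.6536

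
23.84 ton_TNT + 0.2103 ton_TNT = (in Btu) 9.538e+07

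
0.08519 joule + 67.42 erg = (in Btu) 8.075e-05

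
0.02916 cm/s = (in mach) 8.564e-07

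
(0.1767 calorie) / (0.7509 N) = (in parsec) 3.191e-17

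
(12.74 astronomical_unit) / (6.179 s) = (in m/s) 3.084e+11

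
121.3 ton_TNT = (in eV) 3.168e+30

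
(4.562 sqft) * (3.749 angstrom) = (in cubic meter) 1.589e-10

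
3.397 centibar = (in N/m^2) 3397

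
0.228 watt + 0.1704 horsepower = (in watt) 127.3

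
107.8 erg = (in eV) 6.728e+13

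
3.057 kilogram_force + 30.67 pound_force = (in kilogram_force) 16.97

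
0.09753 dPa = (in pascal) 0.009753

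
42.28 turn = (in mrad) 2.657e+05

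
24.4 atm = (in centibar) 2472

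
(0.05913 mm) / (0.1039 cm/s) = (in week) 9.41e-08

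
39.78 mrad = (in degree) 2.279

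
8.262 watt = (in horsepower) 0.01108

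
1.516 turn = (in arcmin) 3.275e+04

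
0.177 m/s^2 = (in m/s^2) 0.177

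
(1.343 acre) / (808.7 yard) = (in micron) 7.35e+06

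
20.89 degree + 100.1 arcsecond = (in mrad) 365.1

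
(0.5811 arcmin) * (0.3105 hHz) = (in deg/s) 0.3007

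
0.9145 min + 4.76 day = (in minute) 6855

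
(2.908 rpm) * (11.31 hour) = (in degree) 7.104e+05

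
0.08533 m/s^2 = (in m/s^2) 0.08533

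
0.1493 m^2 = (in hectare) 1.493e-05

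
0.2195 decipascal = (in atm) 2.166e-07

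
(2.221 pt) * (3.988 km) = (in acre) 0.0007721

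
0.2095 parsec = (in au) 4.321e+04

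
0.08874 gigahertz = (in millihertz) 8.874e+10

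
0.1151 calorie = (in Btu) 0.0004564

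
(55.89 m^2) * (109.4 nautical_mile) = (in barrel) 7.122e+07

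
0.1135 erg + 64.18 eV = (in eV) 7.084e+10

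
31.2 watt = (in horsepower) 0.04184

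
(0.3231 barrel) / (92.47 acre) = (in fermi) 1.373e+08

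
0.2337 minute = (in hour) 0.003895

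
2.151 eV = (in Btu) 3.266e-22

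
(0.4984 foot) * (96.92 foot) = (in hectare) 0.0004488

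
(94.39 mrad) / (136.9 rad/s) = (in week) 1.14e-09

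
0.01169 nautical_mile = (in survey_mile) 0.01345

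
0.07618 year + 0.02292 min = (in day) 27.81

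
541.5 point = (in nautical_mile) 0.0001031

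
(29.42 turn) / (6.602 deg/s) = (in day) 0.01857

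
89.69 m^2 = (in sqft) 965.4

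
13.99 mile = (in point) 6.382e+07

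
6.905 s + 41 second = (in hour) 0.01331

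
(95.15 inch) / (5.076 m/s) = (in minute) 0.007935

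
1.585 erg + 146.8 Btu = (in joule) 1.549e+05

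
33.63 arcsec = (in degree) 0.009342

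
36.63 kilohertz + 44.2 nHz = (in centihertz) 3.663e+06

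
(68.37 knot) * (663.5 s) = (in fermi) 2.334e+19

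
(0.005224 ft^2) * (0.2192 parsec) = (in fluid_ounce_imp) 1.155e+17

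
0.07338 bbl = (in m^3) 0.01167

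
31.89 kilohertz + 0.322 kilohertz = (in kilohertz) 32.21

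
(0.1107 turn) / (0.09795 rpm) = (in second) 67.81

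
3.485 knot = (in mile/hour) 4.01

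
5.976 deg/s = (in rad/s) 0.1043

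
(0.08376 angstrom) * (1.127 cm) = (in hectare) 9.44e-18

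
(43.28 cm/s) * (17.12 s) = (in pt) 2.1e+04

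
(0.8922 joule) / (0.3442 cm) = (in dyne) 2.592e+07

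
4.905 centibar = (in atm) 0.04841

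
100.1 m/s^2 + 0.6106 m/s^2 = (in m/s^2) 100.7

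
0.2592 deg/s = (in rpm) 0.0432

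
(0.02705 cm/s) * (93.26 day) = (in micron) 2.18e+09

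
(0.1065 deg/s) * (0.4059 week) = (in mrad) 4.563e+05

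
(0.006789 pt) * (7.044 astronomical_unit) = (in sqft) 2.717e+07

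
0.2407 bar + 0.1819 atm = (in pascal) 4.25e+04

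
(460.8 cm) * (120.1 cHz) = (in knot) 10.76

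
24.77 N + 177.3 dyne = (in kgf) 2.526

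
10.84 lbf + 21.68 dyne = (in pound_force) 10.84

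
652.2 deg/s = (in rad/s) 11.38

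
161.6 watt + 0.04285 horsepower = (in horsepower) 0.2596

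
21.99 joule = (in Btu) 0.02084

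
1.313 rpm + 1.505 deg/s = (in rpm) 1.564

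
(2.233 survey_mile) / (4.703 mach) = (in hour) 0.0006234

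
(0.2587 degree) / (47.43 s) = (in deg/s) 0.005454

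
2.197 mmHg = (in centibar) 0.2929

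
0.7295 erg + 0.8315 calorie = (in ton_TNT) 8.315e-10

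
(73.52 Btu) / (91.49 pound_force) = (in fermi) 1.906e+17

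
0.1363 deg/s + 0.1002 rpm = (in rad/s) 0.01287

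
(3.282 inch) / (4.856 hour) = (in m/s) 4.769e-06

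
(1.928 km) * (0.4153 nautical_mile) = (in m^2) 1.483e+06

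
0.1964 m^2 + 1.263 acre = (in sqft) 5.502e+04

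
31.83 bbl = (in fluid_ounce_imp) 1.781e+05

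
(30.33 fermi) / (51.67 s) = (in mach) 1.724e-18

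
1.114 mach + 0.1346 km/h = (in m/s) 379.4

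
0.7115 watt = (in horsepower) 0.0009541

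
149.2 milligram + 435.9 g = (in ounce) 15.38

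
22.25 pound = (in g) 1.009e+04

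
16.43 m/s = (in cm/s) 1643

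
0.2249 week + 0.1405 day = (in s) 1.482e+05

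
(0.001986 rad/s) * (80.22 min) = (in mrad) 9559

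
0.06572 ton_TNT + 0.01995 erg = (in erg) 2.75e+15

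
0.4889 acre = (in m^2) 1979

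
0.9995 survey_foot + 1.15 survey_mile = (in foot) 6073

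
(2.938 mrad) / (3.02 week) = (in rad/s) 1.609e-09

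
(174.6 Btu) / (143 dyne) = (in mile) 8.005e+04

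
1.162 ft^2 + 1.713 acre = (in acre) 1.713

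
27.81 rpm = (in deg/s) 166.9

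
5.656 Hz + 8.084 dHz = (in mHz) 6464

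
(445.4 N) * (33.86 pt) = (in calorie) 1.272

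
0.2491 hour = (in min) 14.95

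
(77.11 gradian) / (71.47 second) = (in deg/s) 0.971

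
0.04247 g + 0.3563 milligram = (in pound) 9.442e-05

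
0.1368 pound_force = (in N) 0.6085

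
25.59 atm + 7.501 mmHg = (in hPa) 2.594e+04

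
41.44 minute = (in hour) 0.6907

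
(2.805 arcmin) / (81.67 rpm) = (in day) 1.104e-09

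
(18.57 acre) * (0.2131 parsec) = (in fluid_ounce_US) 1.671e+25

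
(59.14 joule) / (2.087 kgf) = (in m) 2.89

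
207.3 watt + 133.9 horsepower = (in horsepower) 134.2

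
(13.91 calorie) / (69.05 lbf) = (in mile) 0.0001177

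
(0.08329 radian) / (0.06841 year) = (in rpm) 3.687e-07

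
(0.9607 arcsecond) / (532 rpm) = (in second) 8.36e-08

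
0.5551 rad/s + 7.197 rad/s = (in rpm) 74.03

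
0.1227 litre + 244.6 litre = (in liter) 244.7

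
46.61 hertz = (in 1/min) 2797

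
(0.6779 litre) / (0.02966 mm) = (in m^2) 22.86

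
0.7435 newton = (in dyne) 7.435e+04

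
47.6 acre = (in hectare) 19.26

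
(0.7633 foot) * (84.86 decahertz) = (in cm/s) 1.974e+04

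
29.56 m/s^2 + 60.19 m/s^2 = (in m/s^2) 89.75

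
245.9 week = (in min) 2.479e+06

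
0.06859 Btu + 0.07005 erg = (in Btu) 0.06859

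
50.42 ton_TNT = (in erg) 2.11e+18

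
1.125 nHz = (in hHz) 1.125e-11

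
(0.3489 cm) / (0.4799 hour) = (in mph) 4.518e-06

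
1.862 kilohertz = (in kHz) 1.862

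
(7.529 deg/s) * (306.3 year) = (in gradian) 8.081e+10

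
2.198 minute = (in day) 0.001526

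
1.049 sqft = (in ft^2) 1.049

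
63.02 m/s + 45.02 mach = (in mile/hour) 3.443e+04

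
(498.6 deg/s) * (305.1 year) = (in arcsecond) 1.727e+16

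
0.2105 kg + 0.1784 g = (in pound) 0.4645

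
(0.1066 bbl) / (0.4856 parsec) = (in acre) 2.795e-22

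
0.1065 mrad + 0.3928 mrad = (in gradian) 0.03179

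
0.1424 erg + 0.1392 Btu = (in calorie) 35.1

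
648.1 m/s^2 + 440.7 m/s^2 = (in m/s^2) 1089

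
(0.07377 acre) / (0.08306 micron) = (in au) 0.02403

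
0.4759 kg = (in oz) 16.79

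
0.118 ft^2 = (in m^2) 0.01096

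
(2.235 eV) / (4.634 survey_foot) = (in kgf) 2.585e-20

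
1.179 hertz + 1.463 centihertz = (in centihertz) 119.4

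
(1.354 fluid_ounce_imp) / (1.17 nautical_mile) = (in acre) 4.387e-12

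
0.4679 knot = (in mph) 0.5384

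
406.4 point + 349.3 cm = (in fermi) 3.636e+15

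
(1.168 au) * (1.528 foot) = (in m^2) 8.138e+10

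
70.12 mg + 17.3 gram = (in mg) 1.737e+04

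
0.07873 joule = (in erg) 7.873e+05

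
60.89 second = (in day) 0.0007047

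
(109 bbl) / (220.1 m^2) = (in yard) 0.08611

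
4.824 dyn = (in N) 4.824e-05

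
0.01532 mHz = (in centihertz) 0.001532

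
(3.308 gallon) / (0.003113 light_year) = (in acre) 1.051e-19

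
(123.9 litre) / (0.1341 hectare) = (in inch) 0.003638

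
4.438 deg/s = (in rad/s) 0.07746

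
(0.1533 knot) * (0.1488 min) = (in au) 4.707e-12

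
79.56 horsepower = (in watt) 5.933e+04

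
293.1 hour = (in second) 1.055e+06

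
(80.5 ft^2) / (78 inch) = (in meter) 3.775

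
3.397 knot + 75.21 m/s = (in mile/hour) 172.1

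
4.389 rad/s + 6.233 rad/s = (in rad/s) 10.62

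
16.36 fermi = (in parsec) 5.302e-31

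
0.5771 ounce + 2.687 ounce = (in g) 92.54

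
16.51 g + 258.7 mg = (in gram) 16.77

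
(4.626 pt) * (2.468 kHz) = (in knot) 7.829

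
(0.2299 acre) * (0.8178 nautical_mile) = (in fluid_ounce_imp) 4.959e+10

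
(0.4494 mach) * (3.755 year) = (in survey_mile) 1.126e+07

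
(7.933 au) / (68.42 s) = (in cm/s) 1.735e+12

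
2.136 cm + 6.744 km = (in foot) 2.213e+04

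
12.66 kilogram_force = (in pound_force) 27.91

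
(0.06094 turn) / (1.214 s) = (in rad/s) 0.3154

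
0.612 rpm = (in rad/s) 0.06409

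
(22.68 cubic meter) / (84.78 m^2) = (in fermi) 2.675e+14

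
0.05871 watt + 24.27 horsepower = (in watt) 1.81e+04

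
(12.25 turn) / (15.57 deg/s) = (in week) 0.0004683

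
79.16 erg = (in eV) 4.941e+13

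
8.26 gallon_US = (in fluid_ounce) 1057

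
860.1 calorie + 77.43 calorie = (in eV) 2.448e+22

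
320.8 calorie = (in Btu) 1.272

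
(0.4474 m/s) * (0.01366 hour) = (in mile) 0.01367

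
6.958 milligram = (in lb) 1.534e-05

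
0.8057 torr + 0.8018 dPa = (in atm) 0.001061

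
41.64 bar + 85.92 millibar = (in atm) 41.18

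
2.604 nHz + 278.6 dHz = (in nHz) 2.786e+10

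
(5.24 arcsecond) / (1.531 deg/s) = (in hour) 2.641e-07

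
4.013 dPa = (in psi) 5.82e-05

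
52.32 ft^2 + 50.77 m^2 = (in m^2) 55.63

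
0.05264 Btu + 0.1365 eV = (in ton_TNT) 1.327e-08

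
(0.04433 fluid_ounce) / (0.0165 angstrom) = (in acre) 196.3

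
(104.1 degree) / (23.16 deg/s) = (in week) 7.432e-06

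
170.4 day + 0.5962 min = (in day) 170.4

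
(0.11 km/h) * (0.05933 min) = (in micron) 1.088e+05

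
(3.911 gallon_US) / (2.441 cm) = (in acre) 0.0001499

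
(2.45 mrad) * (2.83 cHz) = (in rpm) 0.0006621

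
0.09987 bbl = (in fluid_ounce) 536.9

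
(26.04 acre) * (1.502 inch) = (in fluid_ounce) 1.359e+08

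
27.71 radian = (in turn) 4.41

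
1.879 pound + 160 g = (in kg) 1.012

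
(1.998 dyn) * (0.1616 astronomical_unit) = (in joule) 4.83e+05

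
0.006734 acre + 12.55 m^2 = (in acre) 0.009835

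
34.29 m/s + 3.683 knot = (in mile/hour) 80.94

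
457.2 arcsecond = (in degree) 0.127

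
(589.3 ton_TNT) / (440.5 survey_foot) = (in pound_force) 4.128e+09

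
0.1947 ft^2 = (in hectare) 1.809e-06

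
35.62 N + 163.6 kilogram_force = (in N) 1640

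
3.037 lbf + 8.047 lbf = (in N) 49.3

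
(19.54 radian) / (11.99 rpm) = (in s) 15.56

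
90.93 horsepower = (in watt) 6.781e+04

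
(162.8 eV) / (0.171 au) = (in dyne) 1.02e-22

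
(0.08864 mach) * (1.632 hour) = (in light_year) 1.874e-11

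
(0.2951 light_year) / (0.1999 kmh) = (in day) 5.819e+11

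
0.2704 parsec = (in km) 8.344e+12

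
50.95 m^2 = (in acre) 0.01259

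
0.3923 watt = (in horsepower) 0.0005261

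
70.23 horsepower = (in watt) 5.237e+04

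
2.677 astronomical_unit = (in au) 2.677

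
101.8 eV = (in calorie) 3.898e-18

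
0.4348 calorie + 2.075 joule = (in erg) 3.894e+07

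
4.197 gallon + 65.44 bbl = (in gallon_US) 2753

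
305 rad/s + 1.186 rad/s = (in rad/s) 306.2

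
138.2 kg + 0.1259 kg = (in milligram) 1.383e+08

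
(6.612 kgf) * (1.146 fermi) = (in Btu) 7.043e-17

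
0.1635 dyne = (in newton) 1.635e-06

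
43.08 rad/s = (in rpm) 411.4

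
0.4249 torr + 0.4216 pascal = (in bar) 0.0005707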